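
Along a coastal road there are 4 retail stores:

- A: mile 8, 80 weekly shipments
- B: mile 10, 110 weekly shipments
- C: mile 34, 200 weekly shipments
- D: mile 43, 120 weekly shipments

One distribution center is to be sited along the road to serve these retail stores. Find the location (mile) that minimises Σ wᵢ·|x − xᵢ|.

For a sum of weighted absolute distances on a line, the optimum is the weighted median (not the mean). Total weight W = 510; half-weight = 255.
Sort by position and accumulate weight:
  mile 8 (A, w=80) → cum 80
  mile 10 (B, w=110) → cum 190
  mile 34 (C, w=200) → cum 390  ≥ 255 → median here
  mile 43 (D, w=120) → cum 510
Optimal location: mile 34.

x = 34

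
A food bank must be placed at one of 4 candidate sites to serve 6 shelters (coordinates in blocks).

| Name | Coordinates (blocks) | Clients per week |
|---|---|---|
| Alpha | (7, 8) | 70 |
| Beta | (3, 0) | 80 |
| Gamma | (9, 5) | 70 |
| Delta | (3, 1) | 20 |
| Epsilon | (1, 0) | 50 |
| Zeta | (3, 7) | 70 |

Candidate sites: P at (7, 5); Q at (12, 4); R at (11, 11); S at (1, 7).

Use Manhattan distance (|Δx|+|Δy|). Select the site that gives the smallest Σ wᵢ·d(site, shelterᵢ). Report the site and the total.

Total weighted distance at each candidate:
  P (7, 5): total = 2200
  Q (12, 4): total = 3780
  R (11, 11): total = 4820
  S (1, 7): total = 2560
Minimum is at P with total 2200 blocks.

P, total 2200 blocks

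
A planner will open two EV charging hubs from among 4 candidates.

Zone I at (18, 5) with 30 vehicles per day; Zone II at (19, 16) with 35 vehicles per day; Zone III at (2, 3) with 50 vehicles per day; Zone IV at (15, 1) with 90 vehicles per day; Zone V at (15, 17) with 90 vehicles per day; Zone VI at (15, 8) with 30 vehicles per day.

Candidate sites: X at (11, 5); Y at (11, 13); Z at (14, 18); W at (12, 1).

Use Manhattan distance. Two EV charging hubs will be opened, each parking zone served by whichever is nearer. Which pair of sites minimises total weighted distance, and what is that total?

{Z, W}, total 1895

Evaluate every pair (each demand assigned to the nearer of the two):
  {Z, W}: total = 1895
  {X, Z}: total = 2115
  {Y, W}: total = 2545
  {X, Y}: total = 2795
  {X, W}: total = 3345
  {Y, Z}: total = 3535
Best pair: {Z, W} with total 1895.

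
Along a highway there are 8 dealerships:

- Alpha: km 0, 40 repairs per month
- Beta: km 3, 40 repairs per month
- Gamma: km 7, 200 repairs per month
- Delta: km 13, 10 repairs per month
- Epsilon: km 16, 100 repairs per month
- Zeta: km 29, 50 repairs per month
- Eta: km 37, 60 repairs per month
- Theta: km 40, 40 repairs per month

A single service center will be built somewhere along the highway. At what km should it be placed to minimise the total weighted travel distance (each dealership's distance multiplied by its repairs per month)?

x = 7

For a sum of weighted absolute distances on a line, the optimum is the weighted median (not the mean). Total weight W = 540; half-weight = 270.
Sort by position and accumulate weight:
  km 0 (Alpha, w=40) → cum 40
  km 3 (Beta, w=40) → cum 80
  km 7 (Gamma, w=200) → cum 280  ≥ 270 → median here
  km 13 (Delta, w=10) → cum 290
  km 16 (Epsilon, w=100) → cum 390
  km 29 (Zeta, w=50) → cum 440
  km 37 (Eta, w=60) → cum 500
  km 40 (Theta, w=40) → cum 540
Optimal location: km 7.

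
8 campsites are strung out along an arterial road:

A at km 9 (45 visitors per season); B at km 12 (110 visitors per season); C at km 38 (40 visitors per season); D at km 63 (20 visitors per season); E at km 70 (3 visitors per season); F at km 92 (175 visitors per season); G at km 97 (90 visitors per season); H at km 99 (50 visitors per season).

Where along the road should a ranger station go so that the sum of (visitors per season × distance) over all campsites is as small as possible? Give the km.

For a sum of weighted absolute distances on a line, the optimum is the weighted median (not the mean). Total weight W = 533; half-weight = 266.5.
Sort by position and accumulate weight:
  km 9 (A, w=45) → cum 45
  km 12 (B, w=110) → cum 155
  km 38 (C, w=40) → cum 195
  km 63 (D, w=20) → cum 215
  km 70 (E, w=3) → cum 218
  km 92 (F, w=175) → cum 393  ≥ 266.5 → median here
  km 97 (G, w=90) → cum 483
  km 99 (H, w=50) → cum 533
Optimal location: km 92.

x = 92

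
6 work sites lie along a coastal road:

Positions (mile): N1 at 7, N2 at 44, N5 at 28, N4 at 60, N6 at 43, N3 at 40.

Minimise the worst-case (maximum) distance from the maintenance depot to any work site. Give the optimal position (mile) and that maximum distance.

location 33.5, max distance 26.5

The 1-center on a line is the midpoint of the two extreme points: leftmost at 7, rightmost at 60.
Optimal location = (7 + 60)/2 = 33.5; maximum distance = (60 − 7)/2 = 26.5.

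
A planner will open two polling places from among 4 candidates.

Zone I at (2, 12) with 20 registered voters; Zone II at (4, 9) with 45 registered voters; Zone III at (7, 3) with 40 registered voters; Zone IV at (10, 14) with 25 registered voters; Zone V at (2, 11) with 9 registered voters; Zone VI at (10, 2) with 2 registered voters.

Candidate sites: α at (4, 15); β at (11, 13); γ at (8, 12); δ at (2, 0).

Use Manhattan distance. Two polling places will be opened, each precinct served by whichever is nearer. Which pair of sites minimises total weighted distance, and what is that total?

Evaluate every pair (each demand assigned to the nearer of the two):
  {γ, δ}: total = 938
  {α, δ}: total = 939
  {α, γ}: total = 948
  {β, γ}: total = 972
  {α, β}: total = 1058
  {β, δ}: total = 1184
Best pair: {γ, δ} with total 938.

{γ, δ}, total 938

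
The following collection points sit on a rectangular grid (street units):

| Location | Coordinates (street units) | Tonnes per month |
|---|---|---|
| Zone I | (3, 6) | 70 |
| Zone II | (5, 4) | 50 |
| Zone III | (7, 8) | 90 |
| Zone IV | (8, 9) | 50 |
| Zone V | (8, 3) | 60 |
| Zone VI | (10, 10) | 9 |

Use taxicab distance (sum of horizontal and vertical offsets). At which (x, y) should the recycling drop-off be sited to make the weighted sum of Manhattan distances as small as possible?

(7, 6)

Manhattan distance separates: Σwᵢ(|x−xᵢ|+|y−yᵢ|) = Σwᵢ|x−xᵢ| + Σwᵢ|y−yᵢ|, so x and y are optimised independently as 1-D weighted medians.
Total weight W = 329; half = 164.5.
x-coordinate, sorted with cumulative weight:
  x=3 (Zone I, w=70) cum 70
  x=5 (Zone II, w=50) cum 120
  x=7 (Zone III, w=90) cum 210  ← median
  x=8 (Zone IV, w=50) cum 260
  x=8 (Zone V, w=60) cum 320
  x=10 (Zone VI, w=9) cum 329
⇒ x* = 7
y-coordinate, sorted with cumulative weight:
  y=3 (Zone V, w=60) cum 60
  y=4 (Zone II, w=50) cum 110
  y=6 (Zone I, w=70) cum 180  ← median
  y=8 (Zone III, w=90) cum 270
  y=9 (Zone IV, w=50) cum 320
  y=10 (Zone VI, w=9) cum 329
⇒ y* = 6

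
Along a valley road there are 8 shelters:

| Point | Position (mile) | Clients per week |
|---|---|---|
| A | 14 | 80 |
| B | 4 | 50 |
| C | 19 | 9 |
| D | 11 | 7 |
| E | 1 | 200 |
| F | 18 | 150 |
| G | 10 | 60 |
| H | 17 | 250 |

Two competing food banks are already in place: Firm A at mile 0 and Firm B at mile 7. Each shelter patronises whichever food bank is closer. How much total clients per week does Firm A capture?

200

The indifferent point is the midpoint (0+7)/2 = 3.5; shelters left of it (closer to Firm A at 0) go to Firm A, those right go to Firm B.
  E at 1 (w=200) → Firm A
  B at 4 (w=50) → Firm B
  G at 10 (w=60) → Firm B
  D at 11 (w=7) → Firm B
  A at 14 (w=80) → Firm B
  H at 17 (w=250) → Firm B
  F at 18 (w=150) → Firm B
  C at 19 (w=9) → Firm B
Firm A captures 200; Firm B captures 606.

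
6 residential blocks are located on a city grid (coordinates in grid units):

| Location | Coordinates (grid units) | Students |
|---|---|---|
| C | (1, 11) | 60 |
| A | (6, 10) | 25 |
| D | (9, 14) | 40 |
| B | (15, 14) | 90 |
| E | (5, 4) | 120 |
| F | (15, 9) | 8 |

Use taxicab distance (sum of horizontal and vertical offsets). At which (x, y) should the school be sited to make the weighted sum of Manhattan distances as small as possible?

(5, 11)

Manhattan distance separates: Σwᵢ(|x−xᵢ|+|y−yᵢ|) = Σwᵢ|x−xᵢ| + Σwᵢ|y−yᵢ|, so x and y are optimised independently as 1-D weighted medians.
Total weight W = 343; half = 171.5.
x-coordinate, sorted with cumulative weight:
  x=1 (C, w=60) cum 60
  x=5 (E, w=120) cum 180  ← median
  x=6 (A, w=25) cum 205
  x=9 (D, w=40) cum 245
  x=15 (B, w=90) cum 335
  x=15 (F, w=8) cum 343
⇒ x* = 5
y-coordinate, sorted with cumulative weight:
  y=4 (E, w=120) cum 120
  y=9 (F, w=8) cum 128
  y=10 (A, w=25) cum 153
  y=11 (C, w=60) cum 213  ← median
  y=14 (D, w=40) cum 253
  y=14 (B, w=90) cum 343
⇒ y* = 11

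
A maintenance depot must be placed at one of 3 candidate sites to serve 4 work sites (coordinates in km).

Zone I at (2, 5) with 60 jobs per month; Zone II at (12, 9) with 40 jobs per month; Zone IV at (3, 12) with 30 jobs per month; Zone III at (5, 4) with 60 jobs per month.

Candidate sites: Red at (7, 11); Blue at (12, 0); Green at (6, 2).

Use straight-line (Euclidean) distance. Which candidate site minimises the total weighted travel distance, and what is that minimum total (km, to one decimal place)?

Total weighted distance at each candidate:
  Red (7, 11): total = 1244.5
  Blue (12, 0): total = 1964.6
  Green (6, 2): total = 1116.2
Minimum is at Green with total 1116.2 km.

Green, total 1116.2 km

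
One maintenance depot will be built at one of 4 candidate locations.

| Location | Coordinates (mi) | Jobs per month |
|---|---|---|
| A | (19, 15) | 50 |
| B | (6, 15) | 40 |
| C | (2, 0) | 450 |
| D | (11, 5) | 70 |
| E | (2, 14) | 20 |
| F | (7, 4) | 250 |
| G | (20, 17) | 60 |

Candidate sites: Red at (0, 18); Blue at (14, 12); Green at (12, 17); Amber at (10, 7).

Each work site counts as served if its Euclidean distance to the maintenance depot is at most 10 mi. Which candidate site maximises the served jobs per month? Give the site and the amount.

Coverage radius r = 10 mi; a point is covered iff (Δx)²+(Δy)² ≤ 10² = 100.
  Red (0, 18): covers {B, E} → 60
  Blue (14, 12): covers {A, B, D, G} → 220
  Green (12, 17): covers {A, B, G} → 150
  Amber (10, 7): covers {B, D, F} → 360
Maximum coverage at Amber: 360 jobs per month.

Amber, covering 360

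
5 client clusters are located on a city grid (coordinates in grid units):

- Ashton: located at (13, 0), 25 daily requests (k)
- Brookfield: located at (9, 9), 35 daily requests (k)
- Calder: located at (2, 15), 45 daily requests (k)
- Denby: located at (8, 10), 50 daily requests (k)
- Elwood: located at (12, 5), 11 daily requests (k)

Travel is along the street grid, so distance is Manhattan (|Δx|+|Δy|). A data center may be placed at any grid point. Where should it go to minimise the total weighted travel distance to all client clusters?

(8, 10)

Manhattan distance separates: Σwᵢ(|x−xᵢ|+|y−yᵢ|) = Σwᵢ|x−xᵢ| + Σwᵢ|y−yᵢ|, so x and y are optimised independently as 1-D weighted medians.
Total weight W = 166; half = 83.
x-coordinate, sorted with cumulative weight:
  x=2 (Calder, w=45) cum 45
  x=8 (Denby, w=50) cum 95  ← median
  x=9 (Brookfield, w=35) cum 130
  x=12 (Elwood, w=11) cum 141
  x=13 (Ashton, w=25) cum 166
⇒ x* = 8
y-coordinate, sorted with cumulative weight:
  y=0 (Ashton, w=25) cum 25
  y=5 (Elwood, w=11) cum 36
  y=9 (Brookfield, w=35) cum 71
  y=10 (Denby, w=50) cum 121  ← median
  y=15 (Calder, w=45) cum 166
⇒ y* = 10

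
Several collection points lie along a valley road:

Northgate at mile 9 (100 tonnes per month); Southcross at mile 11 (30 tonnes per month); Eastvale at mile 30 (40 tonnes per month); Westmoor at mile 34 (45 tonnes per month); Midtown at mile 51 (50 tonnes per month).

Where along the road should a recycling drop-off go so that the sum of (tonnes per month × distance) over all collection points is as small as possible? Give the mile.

x = 30

For a sum of weighted absolute distances on a line, the optimum is the weighted median (not the mean). Total weight W = 265; half-weight = 132.5.
Sort by position and accumulate weight:
  mile 9 (Northgate, w=100) → cum 100
  mile 11 (Southcross, w=30) → cum 130
  mile 30 (Eastvale, w=40) → cum 170  ≥ 132.5 → median here
  mile 34 (Westmoor, w=45) → cum 215
  mile 51 (Midtown, w=50) → cum 265
Optimal location: mile 30.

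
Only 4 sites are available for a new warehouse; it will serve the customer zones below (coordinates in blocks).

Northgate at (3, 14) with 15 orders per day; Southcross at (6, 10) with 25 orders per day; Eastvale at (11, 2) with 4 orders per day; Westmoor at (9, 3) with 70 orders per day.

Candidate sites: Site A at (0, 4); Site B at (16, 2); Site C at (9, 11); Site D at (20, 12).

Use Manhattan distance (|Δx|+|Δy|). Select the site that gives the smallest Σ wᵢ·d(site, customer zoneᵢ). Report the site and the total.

Site C, total 839 blocks

Total weighted distance at each candidate:
  Site A (0, 4): total = 1247
  Site B (16, 2): total = 1405
  Site C (9, 11): total = 839
  Site D (20, 12): total = 2161
Minimum is at Site C with total 839 blocks.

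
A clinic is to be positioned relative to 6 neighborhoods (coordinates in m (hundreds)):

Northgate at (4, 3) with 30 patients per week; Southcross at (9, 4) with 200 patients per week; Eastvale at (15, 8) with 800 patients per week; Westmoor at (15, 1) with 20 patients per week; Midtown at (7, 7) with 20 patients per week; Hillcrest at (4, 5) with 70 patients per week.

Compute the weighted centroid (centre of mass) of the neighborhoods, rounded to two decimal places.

(12.84, 6.84)

The minimiser of Σwᵢ‖p−pᵢ‖² is the weighted centroid p* = (Σwᵢpᵢ)/(Σwᵢ).
Σwᵢ = 1140.
Σwᵢxᵢ = 30·4 + 200·9 + 800·15 + 20·15 + 20·7 + 70·4 = 14640.
Σwᵢyᵢ = 30·3 + 200·4 + 800·8 + 20·1 + 20·7 + 70·5 = 7800.
x* = 14640/1140 = 12.84, y* = 7800/1140 = 6.84.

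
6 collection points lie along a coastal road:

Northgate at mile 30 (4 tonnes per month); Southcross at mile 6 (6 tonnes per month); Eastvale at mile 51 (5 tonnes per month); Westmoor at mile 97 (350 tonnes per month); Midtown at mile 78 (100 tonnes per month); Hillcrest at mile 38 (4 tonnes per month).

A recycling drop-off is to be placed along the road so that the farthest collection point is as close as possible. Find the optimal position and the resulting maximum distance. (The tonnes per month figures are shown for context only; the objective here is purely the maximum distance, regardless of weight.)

The 1-center on a line is the midpoint of the two extreme points: leftmost at 6, rightmost at 97.
Optimal location = (6 + 97)/2 = 51.5; maximum distance = (97 − 6)/2 = 45.5.

location 51.5, max distance 45.5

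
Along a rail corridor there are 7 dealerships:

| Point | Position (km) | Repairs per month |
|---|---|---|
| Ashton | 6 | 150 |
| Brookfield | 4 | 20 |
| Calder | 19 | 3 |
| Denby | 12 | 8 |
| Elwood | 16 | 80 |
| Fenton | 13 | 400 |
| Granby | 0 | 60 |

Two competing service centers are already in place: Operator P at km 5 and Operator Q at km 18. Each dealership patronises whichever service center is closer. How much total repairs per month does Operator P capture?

230

The indifferent point is the midpoint (5+18)/2 = 11.5; dealerships left of it (closer to Operator P at 5) go to Operator P, those right go to Operator Q.
  Granby at 0 (w=60) → Operator P
  Brookfield at 4 (w=20) → Operator P
  Ashton at 6 (w=150) → Operator P
  Denby at 12 (w=8) → Operator Q
  Fenton at 13 (w=400) → Operator Q
  Elwood at 16 (w=80) → Operator Q
  Calder at 19 (w=3) → Operator Q
Operator P captures 230; Operator Q captures 491.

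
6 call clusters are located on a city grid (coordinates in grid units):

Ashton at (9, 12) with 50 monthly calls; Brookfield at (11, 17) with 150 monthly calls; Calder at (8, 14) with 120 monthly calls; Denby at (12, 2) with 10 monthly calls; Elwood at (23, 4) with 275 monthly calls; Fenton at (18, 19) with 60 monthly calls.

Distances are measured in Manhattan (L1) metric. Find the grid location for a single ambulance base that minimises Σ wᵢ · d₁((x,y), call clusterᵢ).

Manhattan distance separates: Σwᵢ(|x−xᵢ|+|y−yᵢ|) = Σwᵢ|x−xᵢ| + Σwᵢ|y−yᵢ|, so x and y are optimised independently as 1-D weighted medians.
Total weight W = 665; half = 332.5.
x-coordinate, sorted with cumulative weight:
  x=8 (Calder, w=120) cum 120
  x=9 (Ashton, w=50) cum 170
  x=11 (Brookfield, w=150) cum 320
  x=12 (Denby, w=10) cum 330
  x=18 (Fenton, w=60) cum 390  ← median
  x=23 (Elwood, w=275) cum 665
⇒ x* = 18
y-coordinate, sorted with cumulative weight:
  y=2 (Denby, w=10) cum 10
  y=4 (Elwood, w=275) cum 285
  y=12 (Ashton, w=50) cum 335  ← median
  y=14 (Calder, w=120) cum 455
  y=17 (Brookfield, w=150) cum 605
  y=19 (Fenton, w=60) cum 665
⇒ y* = 12

(18, 12)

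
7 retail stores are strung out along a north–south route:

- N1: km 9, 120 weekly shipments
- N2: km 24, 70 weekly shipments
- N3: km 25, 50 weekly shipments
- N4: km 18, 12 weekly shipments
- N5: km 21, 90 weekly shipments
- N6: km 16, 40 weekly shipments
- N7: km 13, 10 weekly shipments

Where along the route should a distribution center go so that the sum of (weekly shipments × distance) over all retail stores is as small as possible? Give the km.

x = 21

For a sum of weighted absolute distances on a line, the optimum is the weighted median (not the mean). Total weight W = 392; half-weight = 196.
Sort by position and accumulate weight:
  km 9 (N1, w=120) → cum 120
  km 13 (N7, w=10) → cum 130
  km 16 (N6, w=40) → cum 170
  km 18 (N4, w=12) → cum 182
  km 21 (N5, w=90) → cum 272  ≥ 196 → median here
  km 24 (N2, w=70) → cum 342
  km 25 (N3, w=50) → cum 392
Optimal location: km 21.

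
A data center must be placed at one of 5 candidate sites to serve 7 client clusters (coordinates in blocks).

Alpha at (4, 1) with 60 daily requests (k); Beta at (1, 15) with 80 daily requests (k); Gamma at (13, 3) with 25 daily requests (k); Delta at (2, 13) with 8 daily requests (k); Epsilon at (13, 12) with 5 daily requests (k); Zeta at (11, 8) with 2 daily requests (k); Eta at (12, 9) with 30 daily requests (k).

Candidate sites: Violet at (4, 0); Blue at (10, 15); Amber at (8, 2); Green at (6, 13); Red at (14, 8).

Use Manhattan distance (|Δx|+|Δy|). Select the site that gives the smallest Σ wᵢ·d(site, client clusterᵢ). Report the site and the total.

Green, total 2217 blocks

Total weighted distance at each candidate:
  Violet (4, 0): total = 2565
  Blue (10, 15): total = 2661
  Amber (8, 2): total = 2609
  Green (6, 13): total = 2217
  Red (14, 8): total = 3027
Minimum is at Green with total 2217 blocks.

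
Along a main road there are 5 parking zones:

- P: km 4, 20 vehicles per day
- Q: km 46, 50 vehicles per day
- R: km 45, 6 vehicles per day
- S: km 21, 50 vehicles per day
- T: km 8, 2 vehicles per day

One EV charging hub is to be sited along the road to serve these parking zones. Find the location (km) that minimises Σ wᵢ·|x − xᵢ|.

x = 21

For a sum of weighted absolute distances on a line, the optimum is the weighted median (not the mean). Total weight W = 128; half-weight = 64.
Sort by position and accumulate weight:
  km 4 (P, w=20) → cum 20
  km 8 (T, w=2) → cum 22
  km 21 (S, w=50) → cum 72  ≥ 64 → median here
  km 45 (R, w=6) → cum 78
  km 46 (Q, w=50) → cum 128
Optimal location: km 21.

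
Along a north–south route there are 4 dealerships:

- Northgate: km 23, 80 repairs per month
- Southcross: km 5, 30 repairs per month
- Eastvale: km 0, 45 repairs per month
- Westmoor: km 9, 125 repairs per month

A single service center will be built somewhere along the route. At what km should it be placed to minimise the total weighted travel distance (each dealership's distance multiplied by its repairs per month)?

x = 9

For a sum of weighted absolute distances on a line, the optimum is the weighted median (not the mean). Total weight W = 280; half-weight = 140.
Sort by position and accumulate weight:
  km 0 (Eastvale, w=45) → cum 45
  km 5 (Southcross, w=30) → cum 75
  km 9 (Westmoor, w=125) → cum 200  ≥ 140 → median here
  km 23 (Northgate, w=80) → cum 280
Optimal location: km 9.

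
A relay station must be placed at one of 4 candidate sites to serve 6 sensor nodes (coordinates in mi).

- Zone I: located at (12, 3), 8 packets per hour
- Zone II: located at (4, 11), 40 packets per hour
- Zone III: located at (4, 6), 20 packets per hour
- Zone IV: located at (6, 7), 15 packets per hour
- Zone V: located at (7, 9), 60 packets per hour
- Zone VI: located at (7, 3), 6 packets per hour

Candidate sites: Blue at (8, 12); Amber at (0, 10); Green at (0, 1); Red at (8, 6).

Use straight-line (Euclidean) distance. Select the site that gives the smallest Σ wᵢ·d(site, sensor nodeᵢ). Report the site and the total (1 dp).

Total weighted distance at each candidate:
  Blue (8, 12): total = 712.8
  Amber (0, 10): total = 973.5
  Green (0, 1): total = 1465.0
  Red (8, 6): total = 618.4
Minimum is at Red with total 618.4 mi.

Red, total 618.4 mi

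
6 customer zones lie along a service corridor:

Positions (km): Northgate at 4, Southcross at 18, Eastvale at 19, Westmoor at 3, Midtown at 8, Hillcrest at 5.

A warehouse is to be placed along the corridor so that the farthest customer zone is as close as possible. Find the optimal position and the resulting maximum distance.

The 1-center on a line is the midpoint of the two extreme points: leftmost at 3, rightmost at 19.
Optimal location = (3 + 19)/2 = 11; maximum distance = (19 − 3)/2 = 8.

location 11, max distance 8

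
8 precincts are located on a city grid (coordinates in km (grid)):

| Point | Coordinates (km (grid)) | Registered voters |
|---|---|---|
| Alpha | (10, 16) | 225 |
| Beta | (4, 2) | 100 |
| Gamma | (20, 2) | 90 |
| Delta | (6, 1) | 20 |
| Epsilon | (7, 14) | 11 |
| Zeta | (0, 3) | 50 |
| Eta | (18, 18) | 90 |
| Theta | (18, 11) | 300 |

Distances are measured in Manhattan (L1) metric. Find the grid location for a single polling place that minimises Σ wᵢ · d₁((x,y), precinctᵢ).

Manhattan distance separates: Σwᵢ(|x−xᵢ|+|y−yᵢ|) = Σwᵢ|x−xᵢ| + Σwᵢ|y−yᵢ|, so x and y are optimised independently as 1-D weighted medians.
Total weight W = 886; half = 443.
x-coordinate, sorted with cumulative weight:
  x=0 (Zeta, w=50) cum 50
  x=4 (Beta, w=100) cum 150
  x=6 (Delta, w=20) cum 170
  x=7 (Epsilon, w=11) cum 181
  x=10 (Alpha, w=225) cum 406
  x=18 (Eta, w=90) cum 496  ← median
  x=18 (Theta, w=300) cum 796
  x=20 (Gamma, w=90) cum 886
⇒ x* = 18
y-coordinate, sorted with cumulative weight:
  y=1 (Delta, w=20) cum 20
  y=2 (Beta, w=100) cum 120
  y=2 (Gamma, w=90) cum 210
  y=3 (Zeta, w=50) cum 260
  y=11 (Theta, w=300) cum 560  ← median
  y=14 (Epsilon, w=11) cum 571
  y=16 (Alpha, w=225) cum 796
  y=18 (Eta, w=90) cum 886
⇒ y* = 11

(18, 11)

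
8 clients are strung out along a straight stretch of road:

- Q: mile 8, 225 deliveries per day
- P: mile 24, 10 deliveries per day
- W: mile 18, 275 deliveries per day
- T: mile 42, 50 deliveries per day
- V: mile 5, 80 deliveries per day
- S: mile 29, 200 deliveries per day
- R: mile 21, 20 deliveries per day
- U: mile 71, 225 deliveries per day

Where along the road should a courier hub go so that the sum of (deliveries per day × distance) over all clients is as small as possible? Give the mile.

x = 18

For a sum of weighted absolute distances on a line, the optimum is the weighted median (not the mean). Total weight W = 1085; half-weight = 542.5.
Sort by position and accumulate weight:
  mile 5 (V, w=80) → cum 80
  mile 8 (Q, w=225) → cum 305
  mile 18 (W, w=275) → cum 580  ≥ 542.5 → median here
  mile 21 (R, w=20) → cum 600
  mile 24 (P, w=10) → cum 610
  mile 29 (S, w=200) → cum 810
  mile 42 (T, w=50) → cum 860
  mile 71 (U, w=225) → cum 1085
Optimal location: mile 18.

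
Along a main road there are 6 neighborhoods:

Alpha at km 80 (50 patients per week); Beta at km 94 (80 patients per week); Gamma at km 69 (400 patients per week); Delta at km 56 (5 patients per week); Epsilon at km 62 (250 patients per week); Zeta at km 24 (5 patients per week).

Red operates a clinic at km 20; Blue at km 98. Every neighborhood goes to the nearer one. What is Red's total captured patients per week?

10

The indifferent point is the midpoint (20+98)/2 = 59; neighborhoods left of it (closer to Red at 20) go to Red, those right go to Blue.
  Zeta at 24 (w=5) → Red
  Delta at 56 (w=5) → Red
  Epsilon at 62 (w=250) → Blue
  Gamma at 69 (w=400) → Blue
  Alpha at 80 (w=50) → Blue
  Beta at 94 (w=80) → Blue
Red captures 10; Blue captures 780.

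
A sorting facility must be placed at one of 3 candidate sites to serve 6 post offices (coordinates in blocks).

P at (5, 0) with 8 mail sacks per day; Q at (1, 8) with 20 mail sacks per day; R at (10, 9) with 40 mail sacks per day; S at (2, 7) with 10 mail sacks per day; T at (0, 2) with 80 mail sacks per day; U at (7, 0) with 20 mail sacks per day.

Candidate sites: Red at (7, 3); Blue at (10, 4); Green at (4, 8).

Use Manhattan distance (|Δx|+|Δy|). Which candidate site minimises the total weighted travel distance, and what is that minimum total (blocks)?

Red, total 1410 blocks

Total weighted distance at each candidate:
  Red (7, 3): total = 1410
  Blue (10, 4): total = 1742
  Green (4, 8): total = 1462
Minimum is at Red with total 1410 blocks.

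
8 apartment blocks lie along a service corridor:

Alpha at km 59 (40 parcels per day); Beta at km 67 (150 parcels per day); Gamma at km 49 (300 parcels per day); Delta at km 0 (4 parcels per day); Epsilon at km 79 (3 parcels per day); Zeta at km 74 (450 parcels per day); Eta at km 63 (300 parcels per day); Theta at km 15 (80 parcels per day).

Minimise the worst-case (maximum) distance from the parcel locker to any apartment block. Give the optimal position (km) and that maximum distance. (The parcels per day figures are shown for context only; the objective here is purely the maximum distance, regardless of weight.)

location 39.5, max distance 39.5

The 1-center on a line is the midpoint of the two extreme points: leftmost at 0, rightmost at 79.
Optimal location = (0 + 79)/2 = 39.5; maximum distance = (79 − 0)/2 = 39.5.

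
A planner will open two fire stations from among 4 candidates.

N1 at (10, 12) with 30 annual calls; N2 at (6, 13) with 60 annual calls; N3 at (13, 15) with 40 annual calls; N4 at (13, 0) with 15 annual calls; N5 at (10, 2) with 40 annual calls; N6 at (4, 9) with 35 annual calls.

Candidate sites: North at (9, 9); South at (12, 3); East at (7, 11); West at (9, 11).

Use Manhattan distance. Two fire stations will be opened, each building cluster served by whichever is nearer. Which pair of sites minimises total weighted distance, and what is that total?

Evaluate every pair (each demand assigned to the nearer of the two):
  {South, East}: total = 1055
  {South, West}: total = 1105
  {North, South}: total = 1295
  {East, West}: total = 1360
  {North, West}: total = 1370
  {North, East}: total = 1390
Best pair: {South, East} with total 1055.

{South, East}, total 1055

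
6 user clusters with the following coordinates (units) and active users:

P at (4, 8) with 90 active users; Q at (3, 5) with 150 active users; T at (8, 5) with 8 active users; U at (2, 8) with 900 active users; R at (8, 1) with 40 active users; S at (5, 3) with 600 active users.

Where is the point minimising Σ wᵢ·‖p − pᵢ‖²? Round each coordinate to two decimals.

(3.35, 5.90)

The minimiser of Σwᵢ‖p−pᵢ‖² is the weighted centroid p* = (Σwᵢpᵢ)/(Σwᵢ).
Σwᵢ = 1788.
Σwᵢxᵢ = 90·4 + 150·3 + 8·8 + 900·2 + 40·8 + 600·5 = 5994.
Σwᵢyᵢ = 90·8 + 150·5 + 8·5 + 900·8 + 40·1 + 600·3 = 10550.
x* = 5994/1788 = 3.35, y* = 10550/1788 = 5.90.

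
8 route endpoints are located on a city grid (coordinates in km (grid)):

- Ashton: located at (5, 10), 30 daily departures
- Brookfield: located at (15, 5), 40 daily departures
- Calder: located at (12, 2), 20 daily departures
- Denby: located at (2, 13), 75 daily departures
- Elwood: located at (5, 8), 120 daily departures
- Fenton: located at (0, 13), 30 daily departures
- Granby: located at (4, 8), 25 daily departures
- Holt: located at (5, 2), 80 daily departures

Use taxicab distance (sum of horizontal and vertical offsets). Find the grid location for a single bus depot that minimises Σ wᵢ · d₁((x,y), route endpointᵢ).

Manhattan distance separates: Σwᵢ(|x−xᵢ|+|y−yᵢ|) = Σwᵢ|x−xᵢ| + Σwᵢ|y−yᵢ|, so x and y are optimised independently as 1-D weighted medians.
Total weight W = 420; half = 210.
x-coordinate, sorted with cumulative weight:
  x=0 (Fenton, w=30) cum 30
  x=2 (Denby, w=75) cum 105
  x=4 (Granby, w=25) cum 130
  x=5 (Ashton, w=30) cum 160
  x=5 (Elwood, w=120) cum 280  ← median
  x=5 (Holt, w=80) cum 360
  x=12 (Calder, w=20) cum 380
  x=15 (Brookfield, w=40) cum 420
⇒ x* = 5
y-coordinate, sorted with cumulative weight:
  y=2 (Calder, w=20) cum 20
  y=2 (Holt, w=80) cum 100
  y=5 (Brookfield, w=40) cum 140
  y=8 (Elwood, w=120) cum 260  ← median
  y=8 (Granby, w=25) cum 285
  y=10 (Ashton, w=30) cum 315
  y=13 (Denby, w=75) cum 390
  y=13 (Fenton, w=30) cum 420
⇒ y* = 8

(5, 8)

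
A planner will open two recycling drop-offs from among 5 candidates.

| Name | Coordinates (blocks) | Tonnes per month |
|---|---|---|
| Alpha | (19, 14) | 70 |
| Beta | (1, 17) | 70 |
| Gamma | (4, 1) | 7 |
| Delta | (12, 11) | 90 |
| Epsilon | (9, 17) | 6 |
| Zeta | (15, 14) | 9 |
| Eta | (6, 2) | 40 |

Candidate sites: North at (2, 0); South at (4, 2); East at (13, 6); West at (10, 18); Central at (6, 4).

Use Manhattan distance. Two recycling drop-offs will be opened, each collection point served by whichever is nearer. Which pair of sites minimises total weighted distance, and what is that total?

Evaluate every pair (each demand assigned to the nearer of the two):
  {South, West}: total = 2600
  {West, Central}: total = 2628
  {North, West}: total = 2774
  {East, West}: total = 2781
  {South, East}: total = 3047
  {East, Central}: total = 3075
  {North, East}: total = 3221
  {South, Central}: total = 4394
  {North, Central}: total = 4408
  {North, South}: total = 5094
Best pair: {South, West} with total 2600.

{South, West}, total 2600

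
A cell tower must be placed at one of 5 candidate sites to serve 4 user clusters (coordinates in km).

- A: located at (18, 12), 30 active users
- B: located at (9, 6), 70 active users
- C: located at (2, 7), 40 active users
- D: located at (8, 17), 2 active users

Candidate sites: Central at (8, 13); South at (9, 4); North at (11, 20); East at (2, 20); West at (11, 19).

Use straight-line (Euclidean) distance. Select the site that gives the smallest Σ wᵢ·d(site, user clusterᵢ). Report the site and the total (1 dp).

South, total 832.0 km

Total weighted distance at each candidate:
  Central (8, 13): total = 1143.9
  South (9, 4): total = 832.0
  North (11, 20): total = 1949.8
  East (2, 20): total = 2165.7
  West (11, 19): total = 1824.9
Minimum is at South with total 832.0 km.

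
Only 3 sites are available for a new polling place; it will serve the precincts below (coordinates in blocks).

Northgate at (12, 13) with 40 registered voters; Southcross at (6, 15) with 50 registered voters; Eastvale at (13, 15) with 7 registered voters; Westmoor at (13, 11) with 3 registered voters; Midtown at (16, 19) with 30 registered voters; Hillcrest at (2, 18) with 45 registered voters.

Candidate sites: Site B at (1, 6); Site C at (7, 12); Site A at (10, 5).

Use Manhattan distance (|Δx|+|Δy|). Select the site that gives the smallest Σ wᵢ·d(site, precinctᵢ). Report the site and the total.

Total weighted distance at each candidate:
  Site B (1, 6): total = 3043
  Site C (7, 12): total = 1499
  Site A (10, 5): total = 2763
Minimum is at Site C with total 1499 blocks.

Site C, total 1499 blocks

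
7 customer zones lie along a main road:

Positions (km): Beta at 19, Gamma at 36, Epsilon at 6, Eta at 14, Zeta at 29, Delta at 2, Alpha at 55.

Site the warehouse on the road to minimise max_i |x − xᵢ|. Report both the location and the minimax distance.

The 1-center on a line is the midpoint of the two extreme points: leftmost at 2, rightmost at 55.
Optimal location = (2 + 55)/2 = 28.5; maximum distance = (55 − 2)/2 = 26.5.

location 28.5, max distance 26.5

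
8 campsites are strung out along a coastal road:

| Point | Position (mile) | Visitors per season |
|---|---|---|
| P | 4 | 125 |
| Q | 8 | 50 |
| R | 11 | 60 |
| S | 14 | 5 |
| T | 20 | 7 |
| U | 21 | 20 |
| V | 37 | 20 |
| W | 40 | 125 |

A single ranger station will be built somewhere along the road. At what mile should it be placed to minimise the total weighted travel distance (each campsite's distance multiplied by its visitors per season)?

x = 11

For a sum of weighted absolute distances on a line, the optimum is the weighted median (not the mean). Total weight W = 412; half-weight = 206.
Sort by position and accumulate weight:
  mile 4 (P, w=125) → cum 125
  mile 8 (Q, w=50) → cum 175
  mile 11 (R, w=60) → cum 235  ≥ 206 → median here
  mile 14 (S, w=5) → cum 240
  mile 20 (T, w=7) → cum 247
  mile 21 (U, w=20) → cum 267
  mile 37 (V, w=20) → cum 287
  mile 40 (W, w=125) → cum 412
Optimal location: mile 11.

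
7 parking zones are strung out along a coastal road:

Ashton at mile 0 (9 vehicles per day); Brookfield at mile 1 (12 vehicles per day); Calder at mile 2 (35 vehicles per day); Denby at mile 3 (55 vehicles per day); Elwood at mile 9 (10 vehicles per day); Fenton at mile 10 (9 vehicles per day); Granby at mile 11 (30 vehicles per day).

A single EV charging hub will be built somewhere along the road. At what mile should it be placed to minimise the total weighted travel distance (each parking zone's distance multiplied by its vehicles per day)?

For a sum of weighted absolute distances on a line, the optimum is the weighted median (not the mean). Total weight W = 160; half-weight = 80.
Sort by position and accumulate weight:
  mile 0 (Ashton, w=9) → cum 9
  mile 1 (Brookfield, w=12) → cum 21
  mile 2 (Calder, w=35) → cum 56
  mile 3 (Denby, w=55) → cum 111  ≥ 80 → median here
  mile 9 (Elwood, w=10) → cum 121
  mile 10 (Fenton, w=9) → cum 130
  mile 11 (Granby, w=30) → cum 160
Optimal location: mile 3.

x = 3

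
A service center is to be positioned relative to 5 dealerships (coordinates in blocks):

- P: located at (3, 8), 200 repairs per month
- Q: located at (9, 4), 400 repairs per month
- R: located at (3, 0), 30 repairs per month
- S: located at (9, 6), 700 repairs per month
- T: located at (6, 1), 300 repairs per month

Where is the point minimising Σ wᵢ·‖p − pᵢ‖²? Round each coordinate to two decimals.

(7.60, 4.72)

The minimiser of Σwᵢ‖p−pᵢ‖² is the weighted centroid p* = (Σwᵢpᵢ)/(Σwᵢ).
Σwᵢ = 1630.
Σwᵢxᵢ = 200·3 + 400·9 + 30·3 + 700·9 + 300·6 = 12390.
Σwᵢyᵢ = 200·8 + 400·4 + 30·0 + 700·6 + 300·1 = 7700.
x* = 12390/1630 = 7.60, y* = 7700/1630 = 4.72.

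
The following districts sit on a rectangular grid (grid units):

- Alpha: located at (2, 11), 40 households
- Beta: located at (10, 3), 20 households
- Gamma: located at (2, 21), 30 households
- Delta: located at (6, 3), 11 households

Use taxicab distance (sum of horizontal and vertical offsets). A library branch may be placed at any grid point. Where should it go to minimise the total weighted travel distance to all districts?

Manhattan distance separates: Σwᵢ(|x−xᵢ|+|y−yᵢ|) = Σwᵢ|x−xᵢ| + Σwᵢ|y−yᵢ|, so x and y are optimised independently as 1-D weighted medians.
Total weight W = 101; half = 50.5.
x-coordinate, sorted with cumulative weight:
  x=2 (Alpha, w=40) cum 40
  x=2 (Gamma, w=30) cum 70  ← median
  x=6 (Delta, w=11) cum 81
  x=10 (Beta, w=20) cum 101
⇒ x* = 2
y-coordinate, sorted with cumulative weight:
  y=3 (Beta, w=20) cum 20
  y=3 (Delta, w=11) cum 31
  y=11 (Alpha, w=40) cum 71  ← median
  y=21 (Gamma, w=30) cum 101
⇒ y* = 11

(2, 11)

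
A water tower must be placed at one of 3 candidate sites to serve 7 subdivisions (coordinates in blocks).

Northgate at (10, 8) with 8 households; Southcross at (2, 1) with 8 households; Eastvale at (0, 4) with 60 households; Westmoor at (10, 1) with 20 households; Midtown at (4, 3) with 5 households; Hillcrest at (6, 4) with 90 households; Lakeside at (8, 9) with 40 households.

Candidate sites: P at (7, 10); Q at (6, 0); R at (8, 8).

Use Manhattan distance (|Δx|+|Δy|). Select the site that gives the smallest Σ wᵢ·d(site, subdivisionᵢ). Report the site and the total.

Total weighted distance at each candidate:
  P (7, 10): total = 1932
  Q (6, 0): total = 1661
  R (8, 8): total = 1645
Minimum is at R with total 1645 blocks.

R, total 1645 blocks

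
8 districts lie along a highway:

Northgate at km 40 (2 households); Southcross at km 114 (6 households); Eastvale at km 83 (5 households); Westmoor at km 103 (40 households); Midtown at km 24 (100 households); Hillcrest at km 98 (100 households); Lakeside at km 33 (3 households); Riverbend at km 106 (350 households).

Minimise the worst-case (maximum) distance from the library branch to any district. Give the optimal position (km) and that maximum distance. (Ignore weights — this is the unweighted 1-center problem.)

The 1-center on a line is the midpoint of the two extreme points: leftmost at 24, rightmost at 114.
Optimal location = (24 + 114)/2 = 69; maximum distance = (114 − 24)/2 = 45.

location 69, max distance 45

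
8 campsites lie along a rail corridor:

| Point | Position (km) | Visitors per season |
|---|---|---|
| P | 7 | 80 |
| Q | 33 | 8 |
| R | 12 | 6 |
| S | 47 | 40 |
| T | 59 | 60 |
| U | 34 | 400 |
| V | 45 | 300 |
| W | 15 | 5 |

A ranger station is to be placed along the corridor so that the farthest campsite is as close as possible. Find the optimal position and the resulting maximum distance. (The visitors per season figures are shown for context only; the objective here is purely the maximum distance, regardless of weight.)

The 1-center on a line is the midpoint of the two extreme points: leftmost at 7, rightmost at 59.
Optimal location = (7 + 59)/2 = 33; maximum distance = (59 − 7)/2 = 26.

location 33, max distance 26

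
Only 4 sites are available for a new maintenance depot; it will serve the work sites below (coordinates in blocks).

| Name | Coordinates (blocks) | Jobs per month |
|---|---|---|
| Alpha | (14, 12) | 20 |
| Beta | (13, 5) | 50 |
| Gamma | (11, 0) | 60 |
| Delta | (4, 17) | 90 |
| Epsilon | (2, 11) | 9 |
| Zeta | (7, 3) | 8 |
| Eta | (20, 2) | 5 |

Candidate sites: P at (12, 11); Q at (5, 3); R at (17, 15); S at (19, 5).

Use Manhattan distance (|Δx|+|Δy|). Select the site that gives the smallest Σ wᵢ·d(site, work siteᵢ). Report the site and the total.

Total weighted distance at each candidate:
  P (12, 11): total = 2669
  Q (5, 3): total = 2945
  R (17, 15): total = 3857
  S (19, 5): total = 4089
Minimum is at P with total 2669 blocks.

P, total 2669 blocks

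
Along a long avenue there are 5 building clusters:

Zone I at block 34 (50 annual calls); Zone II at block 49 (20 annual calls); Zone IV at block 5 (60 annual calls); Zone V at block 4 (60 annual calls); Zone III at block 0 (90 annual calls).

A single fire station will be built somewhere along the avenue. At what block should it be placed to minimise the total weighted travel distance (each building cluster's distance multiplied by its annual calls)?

x = 4

For a sum of weighted absolute distances on a line, the optimum is the weighted median (not the mean). Total weight W = 280; half-weight = 140.
Sort by position and accumulate weight:
  block 0 (Zone III, w=90) → cum 90
  block 4 (Zone V, w=60) → cum 150  ≥ 140 → median here
  block 5 (Zone IV, w=60) → cum 210
  block 34 (Zone I, w=50) → cum 260
  block 49 (Zone II, w=20) → cum 280
Optimal location: block 4.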